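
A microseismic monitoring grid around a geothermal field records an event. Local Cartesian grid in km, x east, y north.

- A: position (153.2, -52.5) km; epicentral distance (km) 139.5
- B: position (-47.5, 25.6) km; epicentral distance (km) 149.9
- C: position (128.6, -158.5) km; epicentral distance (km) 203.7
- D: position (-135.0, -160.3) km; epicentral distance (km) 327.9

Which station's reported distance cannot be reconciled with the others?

Solve using three stations at a time. Using A, B, D (subtract circle equations pairwise → linear system) gives (x, y) ≈ (94.4, 74.0).
Distances from that point to each station vs reported:
  A: calculated 139.5 vs reported 139.5 → residual 0.0 km
  B: calculated 149.9 vs reported 149.9 → residual 0.0 km
  C: calculated 235.0 vs reported 203.7 → residual 31.3 km
  D: calculated 327.9 vs reported 327.9 → residual 0.0 km
A, B, D are mutually consistent (residuals ≈ 0); C is off by 31.3 km.

C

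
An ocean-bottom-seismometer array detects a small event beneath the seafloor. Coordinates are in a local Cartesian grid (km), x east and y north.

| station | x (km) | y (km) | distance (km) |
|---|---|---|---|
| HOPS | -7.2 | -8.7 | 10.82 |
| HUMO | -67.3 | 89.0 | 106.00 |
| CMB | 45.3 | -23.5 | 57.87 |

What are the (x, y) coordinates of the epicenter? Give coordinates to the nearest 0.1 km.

Circle about each station: (x + 7.2)² + (y + 8.7)² = 10.82²; (x + 67.3)² + (y − 89.0)² = 106.00²; (x − 45.3)² + (y + 23.5)² = 57.87².
Subtracting the HOPS equation from the HUMO and CMB equations removes the quadratic terms:
-120.2 x + 195.4 y = 1203.83
105.0 x − 29.6 y = -755.05
Solving the 2×2 system: x ≈ -6.6, y ≈ 2.1 km.

(-6.6, 2.1)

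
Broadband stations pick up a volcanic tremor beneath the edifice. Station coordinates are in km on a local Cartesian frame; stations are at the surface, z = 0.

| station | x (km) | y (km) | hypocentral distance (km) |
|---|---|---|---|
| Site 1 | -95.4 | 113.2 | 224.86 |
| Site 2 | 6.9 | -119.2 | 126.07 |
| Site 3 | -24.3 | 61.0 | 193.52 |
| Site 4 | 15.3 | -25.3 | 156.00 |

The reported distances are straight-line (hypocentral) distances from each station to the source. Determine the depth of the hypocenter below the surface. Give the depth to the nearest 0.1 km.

z ≈ 46.2 km

Each station gives a sphere (x−x_i)² + (y−y_i)² + z² = d_i² (stations at z=0).
Subtracting the Site 1 sphere from Site 2 and Site 3: z² cancels, leaving linear equations in x and y:
204.6 x − 464.8 y = 27009.22
142.2 x − 104.4 y = -4491.88
Solving: x ≈ -109.705, y ≈ -106.400 km (keep extra digits for the depth step; rounded: -109.7, -106.4).
Then from the Site 1 sphere: z² = 224.86² − (x + 95.4)² − (y − 113.2)² with x = -109.705, y = -106.400, so z ≈ 46.187 ≈ 46.2 km.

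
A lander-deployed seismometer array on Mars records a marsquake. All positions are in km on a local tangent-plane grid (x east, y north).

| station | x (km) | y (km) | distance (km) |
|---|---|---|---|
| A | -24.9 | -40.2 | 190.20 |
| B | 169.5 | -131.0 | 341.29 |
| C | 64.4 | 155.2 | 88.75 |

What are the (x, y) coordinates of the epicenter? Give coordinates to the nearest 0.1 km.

x ≈ -24.2 km, y ≈ 150.0 km

Circle about each station: (x + 24.9)² + (y + 40.2)² = 190.20²; (x − 169.5)² + (y + 131.0)² = 341.29²; (x − 64.4)² + (y − 155.2)² = 88.75².
Subtracting the A equation from the B and C equations removes the quadratic terms:
388.8 x − 181.6 y = -36647.62
178.6 x + 390.8 y = 54297.83
Solving the 2×2 system: x ≈ -24.2, y ≈ 150.0 km.
Check against A (with the unrounded x, y): √((x + 24.9)²+(y + 40.2)²) = 190.20 ≈ 190.20 km. ✓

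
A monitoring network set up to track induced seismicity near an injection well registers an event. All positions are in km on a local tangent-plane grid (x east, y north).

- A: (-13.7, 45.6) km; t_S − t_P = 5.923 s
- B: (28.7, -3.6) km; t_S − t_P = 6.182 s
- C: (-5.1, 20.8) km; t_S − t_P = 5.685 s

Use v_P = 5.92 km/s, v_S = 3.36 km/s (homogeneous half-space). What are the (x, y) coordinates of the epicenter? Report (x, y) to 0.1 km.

Distance from S−P lag: d = Δt · v_P v_S / (v_P − v_S) = Δt · (5.92·3.36)/(5.92−3.36) ≈ 7.7700·Δt.
So d_A = 46.02, d_B = 48.03, d_C = 44.17 km.
Circle about each station: (x + 13.7)² + (y − 45.6)² = 46.02²; (x − 28.7)² + (y + 3.6)² = 48.03²; (x + 5.1)² + (y − 20.8)² = 44.17².
Subtracting the A equation from the B and C equations removes the quadratic terms:
84.8 x − 98.4 y = -1619.44
17.2 x − 49.6 y = -1641.55
Solving the 2×2 system: x ≈ 32.3, y ≈ 44.3 km.

(32.3, 44.3)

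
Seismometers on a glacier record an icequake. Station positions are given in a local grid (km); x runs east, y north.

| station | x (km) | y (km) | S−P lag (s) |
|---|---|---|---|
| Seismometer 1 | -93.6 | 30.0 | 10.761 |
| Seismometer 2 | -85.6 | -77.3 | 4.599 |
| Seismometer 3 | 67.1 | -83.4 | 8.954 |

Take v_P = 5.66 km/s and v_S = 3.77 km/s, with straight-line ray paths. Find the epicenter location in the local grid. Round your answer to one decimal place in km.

x ≈ -33.7 km, y ≈ -75.7 km

Distance from S−P lag: d = Δt · v_P v_S / (v_P − v_S) = Δt · (5.66·3.77)/(5.66−3.77) ≈ 11.2901·Δt.
So d_Seismometer 1 = 121.49, d_Seismometer 2 = 51.92, d_Seismometer 3 = 101.09 km.
Circle about each station: (x + 93.6)² + (y − 30.0)² = 121.49²; (x + 85.6)² + (y + 77.3)² = 51.92²; (x − 67.1)² + (y + 83.4)² = 101.09².
Subtracting the Seismometer 1 equation from the Seismometer 2 and Seismometer 3 equations removes the quadratic terms:
16.0 x − 214.6 y = 15705.82
321.4 x − 226.8 y = 6337.64
Solving the 2×2 system: x ≈ -33.7, y ≈ -75.7 km.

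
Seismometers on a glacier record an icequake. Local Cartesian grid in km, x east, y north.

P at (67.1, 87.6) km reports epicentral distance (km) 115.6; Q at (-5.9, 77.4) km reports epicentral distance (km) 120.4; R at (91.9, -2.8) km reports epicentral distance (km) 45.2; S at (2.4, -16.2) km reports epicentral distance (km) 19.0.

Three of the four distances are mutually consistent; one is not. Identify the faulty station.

S

Solve using three stations at a time. Using P, Q, R (subtract circle equations pairwise → linear system) gives (x, y) ≈ (53.7, -27.3).
Distances from that point to each station vs reported:
  P: calculated 115.7 vs reported 115.6 → residual 0.1 km
  Q: calculated 120.5 vs reported 120.4 → residual 0.1 km
  R: calculated 45.4 vs reported 45.2 → residual 0.2 km
  S: calculated 52.5 vs reported 19.0 → residual 33.5 km
P, Q, R are mutually consistent (residuals ≈ 0); S is off by 33.5 km.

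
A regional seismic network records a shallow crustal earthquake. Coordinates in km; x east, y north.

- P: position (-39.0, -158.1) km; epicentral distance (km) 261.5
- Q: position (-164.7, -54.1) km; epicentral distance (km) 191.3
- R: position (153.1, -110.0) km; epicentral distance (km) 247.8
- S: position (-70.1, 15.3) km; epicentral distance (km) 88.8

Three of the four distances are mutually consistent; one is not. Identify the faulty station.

Solve using three stations at a time. Using P, Q, S (subtract circle equations pairwise → linear system) gives (x, y) ≈ (-55.4, 102.9).
Distances from that point to each station vs reported:
  P: calculated 261.5 vs reported 261.5 → residual 0.0 km
  Q: calculated 191.3 vs reported 191.3 → residual 0.0 km
  R: calculated 298.0 vs reported 247.8 → residual 50.2 km
  S: calculated 88.8 vs reported 88.8 → residual 0.0 km
P, Q, S are mutually consistent (residuals ≈ 0); R is off by 50.2 km.

R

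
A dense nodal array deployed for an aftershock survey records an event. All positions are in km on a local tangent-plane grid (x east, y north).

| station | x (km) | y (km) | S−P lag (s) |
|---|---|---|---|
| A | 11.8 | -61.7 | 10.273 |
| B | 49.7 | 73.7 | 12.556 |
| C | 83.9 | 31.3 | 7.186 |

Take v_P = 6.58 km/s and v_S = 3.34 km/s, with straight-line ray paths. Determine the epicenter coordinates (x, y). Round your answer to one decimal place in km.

59.5 km east, -10.9 km north

Distance from S−P lag: d = Δt · v_P v_S / (v_P − v_S) = Δt · (6.58·3.34)/(6.58−3.34) ≈ 6.7831·Δt.
So d_A = 69.68, d_B = 85.17, d_C = 48.74 km.
Circle about each station: (x − 11.8)² + (y + 61.7)² = 69.68²; (x − 49.7)² + (y − 73.7)² = 85.17²; (x − 83.9)² + (y − 31.3)² = 48.74².
Subtracting the A equation from the B and C equations removes the quadratic terms:
75.8 x + 270.8 y = 1557.02
144.2 x + 186.0 y = 6552.48
Solving the 2×2 system: x ≈ 59.5, y ≈ -10.9 km.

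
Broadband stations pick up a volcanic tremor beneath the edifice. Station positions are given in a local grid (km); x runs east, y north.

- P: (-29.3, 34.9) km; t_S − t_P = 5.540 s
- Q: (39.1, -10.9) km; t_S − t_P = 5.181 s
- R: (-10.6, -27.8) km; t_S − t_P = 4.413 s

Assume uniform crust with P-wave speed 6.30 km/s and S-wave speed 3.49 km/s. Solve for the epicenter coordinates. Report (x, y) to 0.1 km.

1.6 km east, 4.5 km north

Distance from S−P lag: d = Δt · v_P v_S / (v_P − v_S) = Δt · (6.30·3.49)/(6.30−3.49) ≈ 7.8246·Δt.
So d_P = 43.35, d_Q = 40.54, d_R = 34.53 km.
Circle about each station: (x + 29.3)² + (y − 34.9)² = 43.35²; (x − 39.1)² + (y + 10.9)² = 40.54²; (x + 10.6)² + (y + 27.8)² = 34.53².
Subtracting pairs of circle equations eliminates x²+y² and gives linear equations (the radical axes):
136.8 x − 91.6 y = -193.15
37.4 x − 125.4 y = -504.40
Solving the 2×2 system: x ≈ 1.6, y ≈ 4.5 km.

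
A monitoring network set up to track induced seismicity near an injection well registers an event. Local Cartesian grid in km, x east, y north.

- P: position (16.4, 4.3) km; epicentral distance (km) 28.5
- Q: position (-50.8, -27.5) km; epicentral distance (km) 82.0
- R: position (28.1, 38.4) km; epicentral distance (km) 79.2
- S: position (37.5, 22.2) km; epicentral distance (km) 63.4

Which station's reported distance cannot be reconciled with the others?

Solve using three stations at a time. Using Q, R, S (subtract circle equations pairwise → linear system) gives (x, y) ≈ (30.1, -40.8).
Distances from that point to each station vs reported:
  P: calculated 47.1 vs reported 28.5 → residual 18.6 km
  Q: calculated 82.0 vs reported 82.0 → residual 0.0 km
  R: calculated 79.2 vs reported 79.2 → residual 0.0 km
  S: calculated 63.4 vs reported 63.4 → residual 0.0 km
Q, R, S are mutually consistent (residuals ≈ 0); P is off by 18.6 km.

P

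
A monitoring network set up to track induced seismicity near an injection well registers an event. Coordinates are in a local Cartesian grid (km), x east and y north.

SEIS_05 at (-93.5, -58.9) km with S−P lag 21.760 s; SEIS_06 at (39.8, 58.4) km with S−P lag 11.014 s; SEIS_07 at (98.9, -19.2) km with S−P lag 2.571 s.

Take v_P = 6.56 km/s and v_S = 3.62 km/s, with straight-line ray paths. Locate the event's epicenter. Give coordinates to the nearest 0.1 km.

Distance from S−P lag: d = Δt · v_P v_S / (v_P − v_S) = Δt · (6.56·3.62)/(6.56−3.62) ≈ 8.0773·Δt.
So d_SEIS_05 = 175.76, d_SEIS_06 = 88.96, d_SEIS_07 = 20.77 km.
Circle about each station: (x + 93.5)² + (y + 58.9)² = 175.76²; (x − 39.8)² + (y − 58.4)² = 88.96²; (x − 98.9)² + (y + 19.2)² = 20.77².
Subtracting the SEIS_05 equation from the SEIS_06 and SEIS_07 equations removes the quadratic terms:
266.6 x + 234.6 y = 15760.84
384.8 x + 79.4 y = 28398.57
Solving the 2×2 system: x ≈ 78.3, y ≈ -21.8 km.

(78.3, -21.8)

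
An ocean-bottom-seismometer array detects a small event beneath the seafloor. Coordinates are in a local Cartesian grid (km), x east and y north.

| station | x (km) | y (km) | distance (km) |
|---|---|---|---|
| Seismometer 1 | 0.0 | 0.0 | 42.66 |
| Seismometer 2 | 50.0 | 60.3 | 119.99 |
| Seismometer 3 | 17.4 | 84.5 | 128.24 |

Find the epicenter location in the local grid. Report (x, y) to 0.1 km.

-17.5 km east, -38.9 km north

Circle about each station: x² + y² = 42.66²; (x − 50.0)² + (y − 60.3)² = 119.99²; (x − 17.4)² + (y − 84.5)² = 128.24².
Subtracting the Seismometer 1 equation from the Seismometer 2 and Seismometer 3 equations removes the quadratic terms:
100.0 x + 120.6 y = -6441.63
34.8 x + 169.0 y = -7182.61
Solving the 2×2 system: x ≈ -17.5, y ≈ -38.9 km.
Check against Seismometer 1 (with the unrounded x, y): √(x²+y²) = 42.65 ≈ 42.66 km. ✓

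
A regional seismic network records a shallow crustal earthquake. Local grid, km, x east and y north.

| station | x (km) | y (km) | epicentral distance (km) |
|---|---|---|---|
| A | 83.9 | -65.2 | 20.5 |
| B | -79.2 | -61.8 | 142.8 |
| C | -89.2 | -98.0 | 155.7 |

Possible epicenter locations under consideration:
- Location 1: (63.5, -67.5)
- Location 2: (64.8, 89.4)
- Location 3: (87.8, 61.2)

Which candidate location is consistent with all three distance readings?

Location 1

For each candidate, compare |candidate − station| to the reported distance:
Location 1: residuals A 0.0, B 0.0, C 0.0 → max 0.0 km
Location 2: residuals A 135.3, B 66.0, C 86.9 → max 135.3 km
Location 3: residuals A 106.0, B 64.6, C 82.4 → max 106.0 km
Only Location 1 has all residuals ≈ 0.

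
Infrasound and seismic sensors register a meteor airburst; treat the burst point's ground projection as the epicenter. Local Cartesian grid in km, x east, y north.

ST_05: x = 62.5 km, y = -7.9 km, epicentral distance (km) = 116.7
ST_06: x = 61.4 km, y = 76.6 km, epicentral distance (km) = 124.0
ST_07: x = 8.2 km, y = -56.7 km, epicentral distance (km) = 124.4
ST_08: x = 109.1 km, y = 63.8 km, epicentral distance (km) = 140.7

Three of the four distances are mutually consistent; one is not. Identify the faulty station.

Solve using three stations at a time. Using ST_05, ST_07, ST_08 (subtract circle equations pairwise → linear system) gives (x, y) ≈ (-31.5, 61.1).
Distances from that point to each station vs reported:
  ST_05: calculated 116.6 vs reported 116.7 → residual 0.1 km
  ST_06: calculated 94.2 vs reported 124.0 → residual 29.8 km
  ST_07: calculated 124.3 vs reported 124.4 → residual 0.1 km
  ST_08: calculated 140.6 vs reported 140.7 → residual 0.1 km
ST_05, ST_07, ST_08 are mutually consistent (residuals ≈ 0); ST_06 is off by 29.8 km.

ST_06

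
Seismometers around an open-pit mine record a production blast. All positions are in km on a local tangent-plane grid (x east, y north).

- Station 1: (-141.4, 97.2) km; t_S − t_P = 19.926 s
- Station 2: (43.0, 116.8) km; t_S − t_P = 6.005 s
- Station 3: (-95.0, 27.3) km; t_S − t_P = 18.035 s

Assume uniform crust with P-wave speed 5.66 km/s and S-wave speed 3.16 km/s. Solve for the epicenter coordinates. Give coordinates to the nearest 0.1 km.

Distance from S−P lag: d = Δt · v_P v_S / (v_P − v_S) = Δt · (5.66·3.16)/(5.66−3.16) ≈ 7.1542·Δt.
So d_Station 1 = 142.56, d_Station 2 = 42.96, d_Station 3 = 129.03 km.
Circle about each station: (x + 141.4)² + (y − 97.2)² = 142.56²; (x − 43.0)² + (y − 116.8)² = 42.96²; (x + 95.0)² + (y − 27.3)² = 129.03².
Subtracting the Station 1 equation from the Station 2 and Station 3 equations removes the quadratic terms:
368.8 x + 39.2 y = 4527.23
92.8 x − 139.8 y = -15996.90
Solving the 2×2 system: x ≈ 0.1, y ≈ 114.5 km.

0.1 km east, 114.5 km north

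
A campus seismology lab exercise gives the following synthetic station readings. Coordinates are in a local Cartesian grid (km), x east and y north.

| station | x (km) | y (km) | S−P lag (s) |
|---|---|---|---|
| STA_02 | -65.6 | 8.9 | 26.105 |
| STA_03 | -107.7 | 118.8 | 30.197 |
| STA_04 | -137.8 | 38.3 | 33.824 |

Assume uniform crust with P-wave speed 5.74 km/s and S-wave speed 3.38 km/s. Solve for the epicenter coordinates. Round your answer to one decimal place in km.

137.3 km east, 78.8 km north

Distance from S−P lag: d = Δt · v_P v_S / (v_P − v_S) = Δt · (5.74·3.38)/(5.74−3.38) ≈ 8.2208·Δt.
So d_STA_02 = 214.61, d_STA_03 = 248.24, d_STA_04 = 278.06 km.
Circle about each station: (x + 65.6)² + (y − 8.9)² = 214.61²; (x + 107.7)² + (y − 118.8)² = 248.24²; (x + 137.8)² + (y − 38.3)² = 278.06².
Subtracting pairs of circle equations eliminates x²+y² and gives linear equations (the radical axes):
-84.2 x + 219.8 y = 5764.51
-144.4 x + 58.8 y = -15186.75
Solving the 2×2 system: x ≈ 137.3, y ≈ 78.8 km.
Check against STA_02 (with the unrounded x, y): √((x + 65.6)²+(y − 8.9)²) = 214.57 ≈ 214.61 km. ✓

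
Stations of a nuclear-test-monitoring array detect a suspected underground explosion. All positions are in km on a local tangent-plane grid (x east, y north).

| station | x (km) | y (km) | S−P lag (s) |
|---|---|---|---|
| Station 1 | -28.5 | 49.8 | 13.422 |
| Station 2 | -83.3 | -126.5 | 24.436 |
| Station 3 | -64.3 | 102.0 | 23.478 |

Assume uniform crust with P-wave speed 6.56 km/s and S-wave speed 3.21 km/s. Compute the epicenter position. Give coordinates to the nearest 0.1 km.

Distance from S−P lag: d = Δt · v_P v_S / (v_P − v_S) = Δt · (6.56·3.21)/(6.56−3.21) ≈ 6.2859·Δt.
So d_Station 1 = 84.37, d_Station 2 = 153.60, d_Station 3 = 147.58 km.
Circle about each station: (x + 28.5)² + (y − 49.8)² = 84.37²; (x + 83.3)² + (y + 126.5)² = 153.60²; (x + 64.3)² + (y − 102.0)² = 147.58².
Subtracting pairs of circle equations eliminates x²+y² and gives linear equations (the radical axes):
-109.6 x − 352.6 y = 3174.19
-71.6 x + 104.4 y = -3415.36
Solving the 2×2 system: x ≈ 23.8, y ≈ -16.4 km.

(23.8, -16.4)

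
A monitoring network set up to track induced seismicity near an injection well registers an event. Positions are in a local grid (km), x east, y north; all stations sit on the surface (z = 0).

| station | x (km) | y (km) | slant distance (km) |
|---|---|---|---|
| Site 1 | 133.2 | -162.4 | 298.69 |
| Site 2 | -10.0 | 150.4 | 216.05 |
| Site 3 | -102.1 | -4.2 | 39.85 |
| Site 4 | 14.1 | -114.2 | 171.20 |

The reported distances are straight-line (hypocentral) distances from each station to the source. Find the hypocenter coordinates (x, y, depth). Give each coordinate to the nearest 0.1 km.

Each station gives a sphere (x−x_i)² + (y−y_i)² + z² = d_i² (stations at z=0).
Subtracting the Site 1 sphere from Site 2 and Site 3: z² cancels, leaving linear equations in x and y:
-286.4 x + 625.6 y = 21142.27
-470.6 x + 316.4 y = 53953.74
Solving: x ≈ -132.803, y ≈ -27.002 km (keep extra digits for the depth step; rounded: -132.8, -27.0).
Then from the Site 1 sphere: z² = 298.69² − (x − 133.2)² − (y + 162.4)² with x = -132.803, y = -27.002, so z ≈ 11.203 ≈ 11.2 km.

(-132.8, -27.0, 11.2)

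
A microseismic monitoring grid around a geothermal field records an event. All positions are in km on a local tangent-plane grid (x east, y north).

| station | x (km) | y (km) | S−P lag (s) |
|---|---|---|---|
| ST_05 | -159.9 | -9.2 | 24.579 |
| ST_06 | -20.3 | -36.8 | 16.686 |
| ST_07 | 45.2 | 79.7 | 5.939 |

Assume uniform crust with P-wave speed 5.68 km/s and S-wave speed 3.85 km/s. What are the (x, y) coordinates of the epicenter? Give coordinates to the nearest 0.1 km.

104.5 km east, 118.7 km north

Distance from S−P lag: d = Δt · v_P v_S / (v_P − v_S) = Δt · (5.68·3.85)/(5.68−3.85) ≈ 11.9497·Δt.
So d_ST_05 = 293.71, d_ST_06 = 199.39, d_ST_07 = 70.97 km.
Circle about each station: (x + 159.9)² + (y + 9.2)² = 293.71²; (x + 20.3)² + (y + 36.8)² = 199.39²; (x − 45.2)² + (y − 79.7)² = 70.97².
Subtracting the ST_05 equation from the ST_06 and ST_07 equations removes the quadratic terms:
279.2 x − 55.2 y = 22622.87
410.2 x + 177.8 y = 63971.30
Solving the 2×2 system: x ≈ 104.5, y ≈ 118.7 km.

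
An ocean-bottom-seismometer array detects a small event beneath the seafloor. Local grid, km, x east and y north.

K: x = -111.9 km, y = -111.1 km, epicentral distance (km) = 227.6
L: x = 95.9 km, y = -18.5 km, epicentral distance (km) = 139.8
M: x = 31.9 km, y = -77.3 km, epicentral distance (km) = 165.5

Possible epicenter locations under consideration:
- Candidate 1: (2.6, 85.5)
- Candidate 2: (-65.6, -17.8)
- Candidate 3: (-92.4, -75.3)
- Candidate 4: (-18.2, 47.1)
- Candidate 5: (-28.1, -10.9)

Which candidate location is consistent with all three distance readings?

Candidate 1

For each candidate, compare |candidate − station| to the reported distance:
Candidate 1: residuals K 0.1, L 0.1, M 0.1 → max 0.1 km
Candidate 2: residuals K 123.4, L 21.7, M 51.3 → max 123.4 km
Candidate 3: residuals K 186.8, L 56.9, M 41.2 → max 186.8 km
Candidate 4: residuals K 43.7, L 8.2, M 31.4 → max 43.7 km
Candidate 5: residuals K 97.0, L 15.6, M 76.0 → max 97.0 km
Only Candidate 1 has all residuals ≈ 0.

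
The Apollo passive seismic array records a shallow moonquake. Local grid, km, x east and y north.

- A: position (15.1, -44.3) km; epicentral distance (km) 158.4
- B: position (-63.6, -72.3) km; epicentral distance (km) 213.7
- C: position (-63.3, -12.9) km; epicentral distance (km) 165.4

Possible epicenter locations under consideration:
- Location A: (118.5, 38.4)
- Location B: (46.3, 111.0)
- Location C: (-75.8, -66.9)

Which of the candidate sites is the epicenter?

Location B

For each candidate, compare |candidate − station| to the reported distance:
Location A: residuals A 26.0, B 0.6, C 23.5 → max 26.0 km
Location B: residuals A 0.0, B 0.0, C 0.0 → max 0.0 km
Location C: residuals A 64.7, B 200.4, C 110.0 → max 200.4 km
Only Location B has all residuals ≈ 0.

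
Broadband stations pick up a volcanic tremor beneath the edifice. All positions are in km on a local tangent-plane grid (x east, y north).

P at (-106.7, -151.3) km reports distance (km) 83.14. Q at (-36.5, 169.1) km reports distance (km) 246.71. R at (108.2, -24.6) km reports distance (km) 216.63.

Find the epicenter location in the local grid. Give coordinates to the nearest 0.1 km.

Circle about each station: (x + 106.7)² + (y + 151.3)² = 83.14²; (x + 36.5)² + (y − 169.1)² = 246.71²; (x − 108.2)² + (y + 24.6)² = 216.63².
Subtracting the P equation from the Q and R equations removes the quadratic terms:
140.4 x + 640.8 y = -58303.08
429.8 x + 253.4 y = -61980.48
Solving the 2×2 system: x ≈ -104.0, y ≈ -68.2 km.

(-104.0, -68.2)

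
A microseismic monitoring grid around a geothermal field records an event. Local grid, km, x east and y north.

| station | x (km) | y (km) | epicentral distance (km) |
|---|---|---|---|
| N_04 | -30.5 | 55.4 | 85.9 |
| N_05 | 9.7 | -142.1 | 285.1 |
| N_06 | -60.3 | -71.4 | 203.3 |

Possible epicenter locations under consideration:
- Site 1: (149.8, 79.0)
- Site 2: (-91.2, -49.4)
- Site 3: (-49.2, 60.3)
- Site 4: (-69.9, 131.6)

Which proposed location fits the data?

For each candidate, compare |candidate − station| to the reported distance:
Site 1: residuals N_04 95.9, N_05 23.3, N_06 55.1 → max 95.9 km
Site 2: residuals N_04 35.2, N_05 148.1, N_06 165.4 → max 165.4 km
Site 3: residuals N_04 66.6, N_05 74.3, N_06 71.1 → max 74.3 km
Site 4: residuals N_04 0.1, N_05 0.1, N_06 0.1 → max 0.1 km
Only Site 4 has all residuals ≈ 0.

Site 4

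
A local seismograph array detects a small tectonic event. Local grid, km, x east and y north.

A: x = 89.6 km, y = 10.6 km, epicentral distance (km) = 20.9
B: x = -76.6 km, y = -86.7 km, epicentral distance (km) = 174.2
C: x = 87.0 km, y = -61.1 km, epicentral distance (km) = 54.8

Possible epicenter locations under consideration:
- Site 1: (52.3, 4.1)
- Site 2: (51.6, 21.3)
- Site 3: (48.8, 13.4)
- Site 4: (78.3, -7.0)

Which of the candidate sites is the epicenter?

Site 4

For each candidate, compare |candidate − station| to the reported distance:
Site 1: residuals A 17.0, B 16.5, C 19.1 → max 19.1 km
Site 2: residuals A 18.6, B 6.6, C 34.9 → max 34.9 km
Site 3: residuals A 20.0, B 13.7, C 28.9 → max 28.9 km
Site 4: residuals A 0.0, B 0.0, C 0.0 → max 0.0 km
Only Site 4 has all residuals ≈ 0.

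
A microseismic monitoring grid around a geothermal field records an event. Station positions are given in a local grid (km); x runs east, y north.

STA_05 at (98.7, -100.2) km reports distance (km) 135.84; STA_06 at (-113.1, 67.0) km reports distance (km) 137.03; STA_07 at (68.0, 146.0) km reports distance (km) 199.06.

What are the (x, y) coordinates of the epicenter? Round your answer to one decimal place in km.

(-19.3, -32.9)

Circle about each station: (x − 98.7)² + (y + 100.2)² = 135.84²; (x + 113.1)² + (y − 67.0)² = 137.03²; (x − 68.0)² + (y − 146.0)² = 199.06².
Subtracting the STA_05 equation from the STA_06 and STA_07 equations removes the quadratic terms:
-423.6 x + 334.4 y = -2825.84
-61.4 x + 492.4 y = -15014.11
Solving the 2×2 system: x ≈ -19.3, y ≈ -32.9 km.
Check against STA_05 (with the unrounded x, y): √((x − 98.7)²+(y + 100.2)²) = 135.84 ≈ 135.84 km. ✓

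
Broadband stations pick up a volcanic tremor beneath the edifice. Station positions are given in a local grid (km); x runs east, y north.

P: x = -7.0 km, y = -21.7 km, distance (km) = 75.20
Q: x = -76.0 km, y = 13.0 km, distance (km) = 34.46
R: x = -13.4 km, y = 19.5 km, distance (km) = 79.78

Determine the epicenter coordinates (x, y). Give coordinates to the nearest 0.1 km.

Circle about each station: (x + 7.0)² + (y + 21.7)² = 75.20²; (x + 76.0)² + (y − 13.0)² = 34.46²; (x + 13.4)² + (y − 19.5)² = 79.78².
Subtracting pairs of circle equations eliminates x²+y² and gives linear equations (the radical axes):
-138.0 x + 69.4 y = 9892.66
-12.8 x + 82.4 y = -669.89
Solving the 2×2 system: x ≈ -82.2, y ≈ -20.9 km.

(-82.2, -20.9)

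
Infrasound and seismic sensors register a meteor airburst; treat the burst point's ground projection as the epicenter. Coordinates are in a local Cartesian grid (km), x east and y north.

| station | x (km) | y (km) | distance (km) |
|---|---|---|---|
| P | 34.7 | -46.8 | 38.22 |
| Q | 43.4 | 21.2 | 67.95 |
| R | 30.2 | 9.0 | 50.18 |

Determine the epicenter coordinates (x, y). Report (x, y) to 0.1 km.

x ≈ -0.1 km, y ≈ -31.0 km

Circle about each station: (x − 34.7)² + (y + 46.8)² = 38.22²; (x − 43.4)² + (y − 21.2)² = 67.95²; (x − 30.2)² + (y − 9.0)² = 50.18².
Subtracting pairs of circle equations eliminates x²+y² and gives linear equations (the radical axes):
17.4 x + 136.0 y = -4217.76
-9.0 x + 111.6 y = -3458.55
Solving the 2×2 system: x ≈ -0.1, y ≈ -31.0 km.
Check against P (with the unrounded x, y): √((x − 34.7)²+(y + 46.8)²) = 38.23 ≈ 38.22 km. ✓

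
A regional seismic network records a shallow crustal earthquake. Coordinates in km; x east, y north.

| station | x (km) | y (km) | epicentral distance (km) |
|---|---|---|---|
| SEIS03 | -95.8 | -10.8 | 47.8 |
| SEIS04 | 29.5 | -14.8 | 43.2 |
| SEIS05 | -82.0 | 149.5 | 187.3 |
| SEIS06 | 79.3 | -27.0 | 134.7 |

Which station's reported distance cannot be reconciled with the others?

Solve using three stations at a time. Using SEIS03, SEIS05, SEIS06 (subtract circle equations pairwise → linear system) gives (x, y) ≈ (-55.1, -35.9).
Distances from that point to each station vs reported:
  SEIS03: calculated 47.8 vs reported 47.8 → residual 0.0 km
  SEIS04: calculated 87.2 vs reported 43.2 → residual 44.0 km
  SEIS05: calculated 187.3 vs reported 187.3 → residual 0.0 km
  SEIS06: calculated 134.7 vs reported 134.7 → residual 0.0 km
SEIS03, SEIS05, SEIS06 are mutually consistent (residuals ≈ 0); SEIS04 is off by 44.0 km.

SEIS04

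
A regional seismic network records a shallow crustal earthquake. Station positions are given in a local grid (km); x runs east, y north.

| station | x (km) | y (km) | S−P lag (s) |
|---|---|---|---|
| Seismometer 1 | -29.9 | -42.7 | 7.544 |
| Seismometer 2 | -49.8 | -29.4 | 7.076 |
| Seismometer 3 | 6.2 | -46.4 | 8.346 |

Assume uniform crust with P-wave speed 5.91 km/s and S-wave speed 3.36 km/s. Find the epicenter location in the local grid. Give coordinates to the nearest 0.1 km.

x ≈ -16.5 km, y ≈ 14.5 km

Distance from S−P lag: d = Δt · v_P v_S / (v_P − v_S) = Δt · (5.91·3.36)/(5.91−3.36) ≈ 7.7873·Δt.
So d_Seismometer 1 = 58.75, d_Seismometer 2 = 55.10, d_Seismometer 3 = 64.99 km.
Circle about each station: (x + 29.9)² + (y + 42.7)² = 58.75²; (x + 49.8)² + (y + 29.4)² = 55.10²; (x − 6.2)² + (y + 46.4)² = 64.99².
Subtracting the Seismometer 1 equation from the Seismometer 2 and Seismometer 3 equations removes the quadratic terms:
-39.8 x + 26.6 y = 1042.65
72.2 x − 7.4 y = -1298.04
Solving the 2×2 system: x ≈ -16.5, y ≈ 14.5 km.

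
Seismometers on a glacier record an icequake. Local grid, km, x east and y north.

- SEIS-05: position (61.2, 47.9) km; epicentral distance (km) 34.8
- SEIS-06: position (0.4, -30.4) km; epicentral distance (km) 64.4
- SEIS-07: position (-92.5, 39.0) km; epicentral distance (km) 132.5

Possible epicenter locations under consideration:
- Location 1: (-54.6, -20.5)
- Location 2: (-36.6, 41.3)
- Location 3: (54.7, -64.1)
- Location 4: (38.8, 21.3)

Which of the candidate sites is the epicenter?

For each candidate, compare |candidate − station| to the reported distance:
Location 1: residuals SEIS-05 99.7, SEIS-06 8.5, SEIS-07 62.0 → max 99.7 km
Location 2: residuals SEIS-05 63.2, SEIS-06 16.3, SEIS-07 76.6 → max 76.6 km
Location 3: residuals SEIS-05 77.4, SEIS-06 0.5, SEIS-07 47.2 → max 77.4 km
Location 4: residuals SEIS-05 0.0, SEIS-06 0.0, SEIS-07 0.0 → max 0.0 km
Only Location 4 has all residuals ≈ 0.

Location 4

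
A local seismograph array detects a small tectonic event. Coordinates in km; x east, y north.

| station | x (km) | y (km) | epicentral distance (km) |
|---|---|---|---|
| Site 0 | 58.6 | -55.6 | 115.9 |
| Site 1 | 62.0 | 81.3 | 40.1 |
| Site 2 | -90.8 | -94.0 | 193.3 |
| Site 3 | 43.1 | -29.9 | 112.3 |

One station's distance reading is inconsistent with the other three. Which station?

Site 3

Solve using three stations at a time. Using Site 0, Site 1, Site 2 (subtract circle equations pairwise → linear system) gives (x, y) ≈ (30.2, 56.8).
Distances from that point to each station vs reported:
  Site 0: calculated 115.9 vs reported 115.9 → residual 0.0 km
  Site 1: calculated 40.2 vs reported 40.1 → residual 0.1 km
  Site 2: calculated 193.3 vs reported 193.3 → residual 0.0 km
  Site 3: calculated 87.6 vs reported 112.3 → residual 24.7 km
Site 0, Site 1, Site 2 are mutually consistent (residuals ≈ 0); Site 3 is off by 24.7 km.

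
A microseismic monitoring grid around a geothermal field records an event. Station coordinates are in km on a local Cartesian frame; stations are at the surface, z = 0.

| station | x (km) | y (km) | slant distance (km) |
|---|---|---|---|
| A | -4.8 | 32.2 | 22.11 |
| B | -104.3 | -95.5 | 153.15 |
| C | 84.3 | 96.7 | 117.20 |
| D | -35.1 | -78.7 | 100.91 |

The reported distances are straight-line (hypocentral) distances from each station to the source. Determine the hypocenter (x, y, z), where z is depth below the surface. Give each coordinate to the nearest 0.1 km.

Each station gives a sphere (x−x_i)² + (y−y_i)² + z² = d_i² (stations at z=0).
Subtracting the A sphere from B and C: z² cancels, leaving linear equations in x and y:
-199.0 x − 255.4 y = -4027.21
178.2 x + 129.0 y = 2150.51
Solving: x ≈ 1.498, y ≈ 14.601 km (keep extra digits for the depth step; rounded: 1.5, 14.6).
Then from the A sphere: z² = 22.11² − (x + 4.8)² − (y − 32.2)² with x = 1.498, y = 14.601, so z ≈ 11.809 ≈ 11.8 km.

x ≈ 1.5 km, y ≈ 14.6 km, depth ≈ 11.8 km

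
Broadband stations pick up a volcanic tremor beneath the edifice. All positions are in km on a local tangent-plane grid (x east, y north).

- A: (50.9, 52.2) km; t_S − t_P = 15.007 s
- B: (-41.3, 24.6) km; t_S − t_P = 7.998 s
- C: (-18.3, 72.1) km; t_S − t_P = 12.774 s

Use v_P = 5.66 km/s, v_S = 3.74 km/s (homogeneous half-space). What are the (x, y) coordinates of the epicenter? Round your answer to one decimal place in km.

-72.7 km east, -57.8 km north

Distance from S−P lag: d = Δt · v_P v_S / (v_P − v_S) = Δt · (5.66·3.74)/(5.66−3.74) ≈ 11.0252·Δt.
So d_A = 165.46, d_B = 88.18, d_C = 140.84 km.
Circle about each station: (x − 50.9)² + (y − 52.2)² = 165.46²; (x + 41.3)² + (y − 24.6)² = 88.18²; (x + 18.3)² + (y − 72.1)² = 140.84².
Subtracting pairs of circle equations eliminates x²+y² and gives linear equations (the radical axes):
-184.4 x − 55.2 y = 16596.50
-138.4 x + 39.8 y = 7758.76
Solving the 2×2 system: x ≈ -72.7, y ≈ -57.8 km.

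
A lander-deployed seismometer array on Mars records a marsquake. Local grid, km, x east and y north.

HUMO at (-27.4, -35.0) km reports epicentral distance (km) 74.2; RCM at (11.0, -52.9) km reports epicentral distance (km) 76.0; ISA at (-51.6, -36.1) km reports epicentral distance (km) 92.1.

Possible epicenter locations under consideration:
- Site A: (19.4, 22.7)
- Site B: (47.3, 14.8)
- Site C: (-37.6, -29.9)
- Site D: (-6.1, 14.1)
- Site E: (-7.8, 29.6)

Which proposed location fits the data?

Site A

For each candidate, compare |candidate − station| to the reported distance:
Site A: residuals HUMO 0.1, RCM 0.1, ISA 0.1 → max 0.1 km
Site B: residuals HUMO 15.6, RCM 0.8, ISA 19.1 → max 19.1 km
Site C: residuals HUMO 62.8, RCM 22.2, ISA 76.8 → max 76.8 km
Site D: residuals HUMO 20.7, RCM 6.9, ISA 24.3 → max 24.3 km
Site E: residuals HUMO 6.7, RCM 8.6, ISA 13.1 → max 13.1 km
Only Site A has all residuals ≈ 0.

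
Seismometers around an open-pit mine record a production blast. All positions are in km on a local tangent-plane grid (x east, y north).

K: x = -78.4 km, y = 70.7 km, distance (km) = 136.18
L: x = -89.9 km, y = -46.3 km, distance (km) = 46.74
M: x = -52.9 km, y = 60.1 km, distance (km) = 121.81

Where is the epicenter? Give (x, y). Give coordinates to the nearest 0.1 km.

Circle about each station: (x + 78.4)² + (y − 70.7)² = 136.18²; (x + 89.9)² + (y + 46.3)² = 46.74²; (x + 52.9)² + (y − 60.1)² = 121.81².
Subtracting the K equation from the L and M equations removes the quadratic terms:
-23.0 x − 234.0 y = 15441.01
51.0 x − 21.2 y = -1027.31
Solving the 2×2 system: x ≈ -45.7, y ≈ -61.5 km.

-45.7 km east, -61.5 km north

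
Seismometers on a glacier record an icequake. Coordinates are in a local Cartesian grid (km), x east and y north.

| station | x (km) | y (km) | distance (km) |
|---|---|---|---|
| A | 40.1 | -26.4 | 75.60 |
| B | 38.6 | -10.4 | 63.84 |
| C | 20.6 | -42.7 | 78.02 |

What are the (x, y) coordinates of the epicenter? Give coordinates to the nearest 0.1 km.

Circle about each station: (x − 40.1)² + (y + 26.4)² = 75.60²; (x − 38.6)² + (y + 10.4)² = 63.84²; (x − 20.6)² + (y + 42.7)² = 78.02².
Subtracting the A equation from the B and C equations removes the quadratic terms:
-3.0 x + 32.0 y = 932.96
-39.0 x − 32.6 y = -429.08
Solving the 2×2 system: x ≈ -12.4, y ≈ 28.0 km.

-12.4 km east, 28.0 km north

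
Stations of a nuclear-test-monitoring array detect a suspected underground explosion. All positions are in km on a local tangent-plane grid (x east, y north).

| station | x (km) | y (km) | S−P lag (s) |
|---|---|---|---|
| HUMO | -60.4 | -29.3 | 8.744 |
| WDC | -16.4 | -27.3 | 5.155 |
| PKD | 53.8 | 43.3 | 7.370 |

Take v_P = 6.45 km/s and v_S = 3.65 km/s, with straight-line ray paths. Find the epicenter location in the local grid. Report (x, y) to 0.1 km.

x ≈ -0.2 km, y ≈ 12.9 km

Distance from S−P lag: d = Δt · v_P v_S / (v_P − v_S) = Δt · (6.45·3.65)/(6.45−3.65) ≈ 8.4080·Δt.
So d_HUMO = 73.52, d_WDC = 43.34, d_PKD = 61.97 km.
Circle about each station: (x + 60.4)² + (y + 29.3)² = 73.52²; (x + 16.4)² + (y + 27.3)² = 43.34²; (x − 53.8)² + (y − 43.3)² = 61.97².
Subtracting pairs of circle equations eliminates x²+y² and gives linear equations (the radical axes):
88.0 x + 4.0 y = 34.43
228.4 x + 145.2 y = 1827.59
Solving the 2×2 system: x ≈ -0.2, y ≈ 12.9 km.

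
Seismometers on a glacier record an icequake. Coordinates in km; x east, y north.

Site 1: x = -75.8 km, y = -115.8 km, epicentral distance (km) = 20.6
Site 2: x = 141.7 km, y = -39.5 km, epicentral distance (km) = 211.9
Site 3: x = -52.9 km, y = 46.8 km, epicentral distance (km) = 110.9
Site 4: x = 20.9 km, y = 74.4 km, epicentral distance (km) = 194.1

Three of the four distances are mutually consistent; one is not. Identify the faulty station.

Site 3

Solve using three stations at a time. Using Site 1, Site 2, Site 4 (subtract circle equations pairwise → linear system) gives (x, y) ≈ (-60.9, -101.6).
Distances from that point to each station vs reported:
  Site 1: calculated 20.6 vs reported 20.6 → residual 0.0 km
  Site 2: calculated 211.9 vs reported 211.9 → residual 0.0 km
  Site 3: calculated 148.6 vs reported 110.9 → residual 37.7 km
  Site 4: calculated 194.1 vs reported 194.1 → residual 0.0 km
Site 1, Site 2, Site 4 are mutually consistent (residuals ≈ 0); Site 3 is off by 37.7 km.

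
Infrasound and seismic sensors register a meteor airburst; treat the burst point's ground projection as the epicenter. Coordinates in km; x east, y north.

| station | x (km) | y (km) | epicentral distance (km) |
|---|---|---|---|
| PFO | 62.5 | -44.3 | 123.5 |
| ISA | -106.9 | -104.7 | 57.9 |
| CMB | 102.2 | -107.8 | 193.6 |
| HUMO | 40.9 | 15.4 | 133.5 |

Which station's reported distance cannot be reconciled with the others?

CMB

Solve using three stations at a time. Using PFO, ISA, HUMO (subtract circle equations pairwise → linear system) gives (x, y) ≈ (-57.0, -75.3).
Distances from that point to each station vs reported:
  PFO: calculated 123.5 vs reported 123.5 → residual 0.0 km
  ISA: calculated 57.9 vs reported 57.9 → residual 0.0 km
  CMB: calculated 162.5 vs reported 193.6 → residual 31.1 km
  HUMO: calculated 133.5 vs reported 133.5 → residual 0.0 km
PFO, ISA, HUMO are mutually consistent (residuals ≈ 0); CMB is off by 31.1 km.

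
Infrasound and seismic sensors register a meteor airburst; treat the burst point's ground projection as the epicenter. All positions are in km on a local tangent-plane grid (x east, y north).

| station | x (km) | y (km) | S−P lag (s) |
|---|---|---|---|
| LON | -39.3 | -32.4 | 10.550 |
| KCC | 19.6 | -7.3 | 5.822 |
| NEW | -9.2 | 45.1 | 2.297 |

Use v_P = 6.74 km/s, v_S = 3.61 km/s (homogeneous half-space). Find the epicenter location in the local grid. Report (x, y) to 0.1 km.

(6.1, 35.9)

Distance from S−P lag: d = Δt · v_P v_S / (v_P − v_S) = Δt · (6.74·3.61)/(6.74−3.61) ≈ 7.7736·Δt.
So d_LON = 82.01, d_KCC = 45.26, d_NEW = 17.86 km.
Circle about each station: (x + 39.3)² + (y + 32.4)² = 82.01²; (x − 19.6)² + (y + 7.3)² = 45.26²; (x + 9.2)² + (y − 45.1)² = 17.86².
Subtracting pairs of circle equations eliminates x²+y² and gives linear equations (the radical axes):
117.8 x + 50.2 y = 2520.37
60.2 x + 155.0 y = 5931.06
Solving the 2×2 system: x ≈ 6.1, y ≈ 35.9 km.
Check against LON (with the unrounded x, y): √((x + 39.3)²+(y + 32.4)²) = 82.01 ≈ 82.01 km. ✓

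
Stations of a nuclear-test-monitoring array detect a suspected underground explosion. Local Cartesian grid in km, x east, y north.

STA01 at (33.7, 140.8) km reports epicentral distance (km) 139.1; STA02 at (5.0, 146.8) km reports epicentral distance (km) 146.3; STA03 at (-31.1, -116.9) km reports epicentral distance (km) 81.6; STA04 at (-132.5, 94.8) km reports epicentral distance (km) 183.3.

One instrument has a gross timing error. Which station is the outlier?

STA03

Solve using three stations at a time. Using STA01, STA02, STA04 (subtract circle equations pairwise → linear system) gives (x, y) ≈ (25.5, 2.0).
Distances from that point to each station vs reported:
  STA01: calculated 139.0 vs reported 139.1 → residual 0.1 km
  STA02: calculated 146.2 vs reported 146.3 → residual 0.1 km
  STA03: calculated 131.7 vs reported 81.6 → residual 50.1 km
  STA04: calculated 183.2 vs reported 183.3 → residual 0.1 km
STA01, STA02, STA04 are mutually consistent (residuals ≈ 0); STA03 is off by 50.1 km.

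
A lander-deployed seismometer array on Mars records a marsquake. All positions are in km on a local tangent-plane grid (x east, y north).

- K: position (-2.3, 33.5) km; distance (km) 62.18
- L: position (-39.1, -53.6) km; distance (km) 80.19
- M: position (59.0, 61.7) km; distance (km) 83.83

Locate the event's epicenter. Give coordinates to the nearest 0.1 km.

32.7 km east, -17.9 km north

Circle about each station: (x + 2.3)² + (y − 33.5)² = 62.18²; (x + 39.1)² + (y + 53.6)² = 80.19²; (x − 59.0)² + (y − 61.7)² = 83.83².
Subtracting pairs of circle equations eliminates x²+y² and gives linear equations (the radical axes):
-73.6 x − 174.2 y = 710.15
122.6 x + 56.4 y = 2999.23
Solving the 2×2 system: x ≈ 32.7, y ≈ -17.9 km.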